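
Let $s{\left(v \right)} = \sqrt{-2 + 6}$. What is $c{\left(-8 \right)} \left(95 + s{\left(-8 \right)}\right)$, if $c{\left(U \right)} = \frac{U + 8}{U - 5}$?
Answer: $0$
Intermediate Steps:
$s{\left(v \right)} = 2$ ($s{\left(v \right)} = \sqrt{4} = 2$)
$c{\left(U \right)} = \frac{8 + U}{-5 + U}$
$c{\left(-8 \right)} \left(95 + s{\left(-8 \right)}\right) = \frac{8 - 8}{-5 - 8} \left(95 + 2\right) = \frac{1}{-13} \cdot 0 \cdot 97 = \left(- \frac{1}{13}\right) 0 \cdot 97 = 0 \cdot 97 = 0$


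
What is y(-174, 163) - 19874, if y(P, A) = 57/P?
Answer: -1152711/58 ≈ -19874.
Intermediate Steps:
y(-174, 163) - 19874 = 57/(-174) - 19874 = 57*(-1/174) - 19874 = -19/58 - 19874 = -1152711/58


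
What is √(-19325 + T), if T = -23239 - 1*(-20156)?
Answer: 2*I*√5602 ≈ 149.69*I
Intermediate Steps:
T = -3083 (T = -23239 + 20156 = -3083)
√(-19325 + T) = √(-19325 - 3083) = √(-22408) = 2*I*√5602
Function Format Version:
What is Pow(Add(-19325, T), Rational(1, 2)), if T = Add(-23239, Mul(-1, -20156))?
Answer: Mul(2, I, Pow(5602, Rational(1, 2))) ≈ Mul(149.69, I)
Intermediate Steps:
T = -3083 (T = Add(-23239, 20156) = -3083)
Pow(Add(-19325, T), Rational(1, 2)) = Pow(Add(-19325, -3083), Rational(1, 2)) = Pow(-22408, Rational(1, 2)) = Mul(2, I, Pow(5602, Rational(1, 2)))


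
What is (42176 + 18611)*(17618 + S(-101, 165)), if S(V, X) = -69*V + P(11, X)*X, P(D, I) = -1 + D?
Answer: 1594868519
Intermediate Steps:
S(V, X) = -69*V + 10*X (S(V, X) = -69*V + (-1 + 11)*X = -69*V + 10*X)
(42176 + 18611)*(17618 + S(-101, 165)) = (42176 + 18611)*(17618 + (-69*(-101) + 10*165)) = 60787*(17618 + (6969 + 1650)) = 60787*(17618 + 8619) = 60787*26237 = 1594868519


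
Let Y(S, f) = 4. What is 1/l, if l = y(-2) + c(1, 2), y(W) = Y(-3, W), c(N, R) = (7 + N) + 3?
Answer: 1/15 ≈ 0.066667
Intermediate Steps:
c(N, R) = 10 + N
y(W) = 4
l = 15 (l = 4 + (10 + 1) = 4 + 11 = 15)
1/l = 1/15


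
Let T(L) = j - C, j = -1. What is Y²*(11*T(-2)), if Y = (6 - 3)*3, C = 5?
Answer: -5346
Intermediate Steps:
T(L) = -6 (T(L) = -1 - 1*5 = -1 - 5 = -6)
Y = 9 (Y = 3*3 = 9)
Y²*(11*T(-2)) = 9²*(11*(-6)) = 81*(-66) = -5346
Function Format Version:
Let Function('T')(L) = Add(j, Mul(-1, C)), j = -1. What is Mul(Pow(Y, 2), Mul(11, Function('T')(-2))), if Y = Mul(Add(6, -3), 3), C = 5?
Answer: -5346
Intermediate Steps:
Function('T')(L) = -6 (Function('T')(L) = Add(-1, Mul(-1, 5)) = Add(-1, -5) = -6)
Y = 9 (Y = Mul(3, 3) = 9)
Mul(Pow(Y, 2), Mul(11, Function('T')(-2))) = Mul(Pow(9, 2), Mul(11, -6)) = Mul(81, -66) = -5346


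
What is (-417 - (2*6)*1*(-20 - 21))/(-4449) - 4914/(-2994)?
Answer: 1202102/740017 ≈ 1.6244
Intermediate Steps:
(-417 - (2*6)*1*(-20 - 21))/(-4449) - 4914/(-2994) = (-417 - 12*1*(-41))*(-1/4449) - 4914*(-1/2994) = (-417 - 12*(-41))*(-1/4449) + 819/499 = (-417 - 1*(-492))*(-1/4449) + 819/499 = (-417 + 492)*(-1/4449) + 819/499 = 75*(-1/4449) + 819/499 = -25/1483 + 819/499 = 1202102/740017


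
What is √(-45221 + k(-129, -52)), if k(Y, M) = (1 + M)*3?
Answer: 7*I*√926 ≈ 213.01*I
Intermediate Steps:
k(Y, M) = 3 + 3*M
√(-45221 + k(-129, -52)) = √(-45221 + (3 + 3*(-52))) = √(-45221 + (3 - 156)) = √(-45221 - 153) = √(-45374) = 7*I*√926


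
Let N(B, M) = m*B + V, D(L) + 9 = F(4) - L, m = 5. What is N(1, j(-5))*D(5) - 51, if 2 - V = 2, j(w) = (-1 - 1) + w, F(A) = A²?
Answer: -41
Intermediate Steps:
j(w) = -2 + w
V = 0 (V = 2 - 1*2 = 2 - 2 = 0)
D(L) = 7 - L (D(L) = -9 + (4² - L) = -9 + (16 - L) = 7 - L)
N(B, M) = 5*B (N(B, M) = 5*B + 0 = 5*B)
N(1, j(-5))*D(5) - 51 = (5*1)*(7 - 1*5) - 51 = 5*(7 - 5) - 51 = 5*2 - 51 = 10 - 51 = -41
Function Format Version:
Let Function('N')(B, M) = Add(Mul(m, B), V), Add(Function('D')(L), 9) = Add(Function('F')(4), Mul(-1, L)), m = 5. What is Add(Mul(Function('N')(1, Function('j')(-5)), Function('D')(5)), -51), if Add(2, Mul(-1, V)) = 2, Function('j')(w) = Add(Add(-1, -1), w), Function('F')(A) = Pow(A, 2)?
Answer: -41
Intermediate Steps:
Function('j')(w) = Add(-2, w)
V = 0 (V = Add(2, Mul(-1, 2)) = Add(2, -2) = 0)
Function('D')(L) = Add(7, Mul(-1, L)) (Function('D')(L) = Add(-9, Add(Pow(4, 2), Mul(-1, L))) = Add(-9, Add(16, Mul(-1, L))) = Add(7, Mul(-1, L)))
Function('N')(B, M) = Mul(5, B) (Function('N')(B, M) = Add(Mul(5, B), 0) = Mul(5, B))
Add(Mul(Function('N')(1, Function('j')(-5)), Function('D')(5)), -51) = Add(Mul(Mul(5, 1), Add(7, Mul(-1, 5))), -51) = Add(Mul(5, Add(7, -5)), -51) = Add(Mul(5, 2), -51) = Add(10, -51) = -41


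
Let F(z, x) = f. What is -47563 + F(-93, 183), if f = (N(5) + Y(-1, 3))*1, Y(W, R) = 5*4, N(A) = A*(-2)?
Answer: -47553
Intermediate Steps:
N(A) = -2*A
Y(W, R) = 20
f = 10 (f = (-2*5 + 20)*1 = (-10 + 20)*1 = 10*1 = 10)
F(z, x) = 10
-47563 + F(-93, 183) = -47563 + 10 = -47553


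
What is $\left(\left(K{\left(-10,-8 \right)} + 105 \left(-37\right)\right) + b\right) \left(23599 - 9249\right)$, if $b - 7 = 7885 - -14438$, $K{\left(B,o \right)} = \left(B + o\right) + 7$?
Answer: $264527900$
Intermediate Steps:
$K{\left(B,o \right)} = 7 + B + o$
$b = 22330$ ($b = 7 + \left(7885 - -14438\right) = 7 + \left(7885 + 14438\right) = 7 + 22323 = 22330$)
$\left(\left(K{\left(-10,-8 \right)} + 105 \left(-37\right)\right) + b\right) \left(23599 - 9249\right) = \left(\left(\left(7 - 10 - 8\right) + 105 \left(-37\right)\right) + 22330\right) \left(23599 - 9249\right) = \left(\left(-11 - 3885\right) + 22330\right) 14350 = \left(-3896 + 22330\right) 14350 = 18434 \cdot 14350 = 264527900$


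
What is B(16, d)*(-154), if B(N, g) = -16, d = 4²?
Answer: 2464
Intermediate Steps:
d = 16
B(16, d)*(-154) = -16*(-154) = 2464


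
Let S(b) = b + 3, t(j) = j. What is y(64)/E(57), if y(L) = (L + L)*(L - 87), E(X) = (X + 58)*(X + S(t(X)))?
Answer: -128/585 ≈ -0.21880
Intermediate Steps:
S(b) = 3 + b
E(X) = (3 + 2*X)*(58 + X) (E(X) = (X + 58)*(X + (3 + X)) = (58 + X)*(3 + 2*X) = (3 + 2*X)*(58 + X))
y(L) = 2*L*(-87 + L) (y(L) = (2*L)*(-87 + L) = 2*L*(-87 + L))
y(64)/E(57) = (2*64*(-87 + 64))/(174 + 2*57² + 119*57) = (2*64*(-23))/(174 + 2*3249 + 6783) = -2944/(174 + 6498 + 6783) = -2944/13455 = -2944*1/13455 = -128/585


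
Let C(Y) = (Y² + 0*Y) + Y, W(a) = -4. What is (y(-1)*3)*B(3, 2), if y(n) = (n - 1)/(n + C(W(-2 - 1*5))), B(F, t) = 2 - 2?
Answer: 0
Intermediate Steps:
C(Y) = Y + Y² (C(Y) = (Y² + 0) + Y = Y² + Y = Y + Y²)
B(F, t) = 0
y(n) = (-1 + n)/(12 + n) (y(n) = (n - 1)/(n - 4*(1 - 4)) = (-1 + n)/(n - 4*(-3)) = (-1 + n)/(n + 12) = (-1 + n)/(12 + n))
(y(-1)*3)*B(3, 2) = (((-1 - 1)/(12 - 1))*3)*0 = ((-2/11)*3)*0 = (((1/11)*(-2))*3)*0 = -2/11*3*0 = -6/11*0 = 0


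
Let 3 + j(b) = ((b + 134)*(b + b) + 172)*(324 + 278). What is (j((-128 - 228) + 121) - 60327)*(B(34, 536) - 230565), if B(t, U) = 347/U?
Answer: -1768474990681961/268 ≈ -6.5988e+12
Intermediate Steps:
j(b) = 103541 + 1204*b*(134 + b) (j(b) = -3 + ((b + 134)*(b + b) + 172)*(324 + 278) = -3 + ((134 + b)*(2*b) + 172)*602 = -3 + (2*b*(134 + b) + 172)*602 = -3 + (172 + 2*b*(134 + b))*602 = -3 + (103544 + 1204*b*(134 + b)) = 103541 + 1204*b*(134 + b))
(j((-128 - 228) + 121) - 60327)*(B(34, 536) - 230565) = ((103541 + 1204*((-128 - 228) + 121)**2 + 161336*((-128 - 228) + 121)) - 60327)*(347/536 - 230565) = ((103541 + 1204*(-356 + 121)**2 + 161336*(-356 + 121)) - 60327)*(347*(1/536) - 230565) = ((103541 + 1204*(-235)**2 + 161336*(-235)) - 60327)*(347/536 - 230565) = ((103541 + 1204*55225 - 37913960) - 60327)*(-123582493/536) = ((103541 + 66490900 - 37913960) - 60327)*(-123582493/536) = (28680481 - 60327)*(-123582493/536) = 28620154*(-123582493/536) = -1768474990681961/268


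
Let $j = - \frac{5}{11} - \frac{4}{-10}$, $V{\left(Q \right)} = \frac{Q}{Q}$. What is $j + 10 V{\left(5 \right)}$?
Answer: $\frac{547}{55} \approx 9.9454$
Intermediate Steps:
$V{\left(Q \right)} = 1$
$j = - \frac{3}{55}$ ($j = \left(-5\right) \frac{1}{11} - - \frac{2}{5} = - \frac{5}{11} + \frac{2}{5} = - \frac{3}{55} \approx -0.054545$)
$j + 10 V{\left(5 \right)} = - \frac{3}{55} + 10 \cdot 1 = - \frac{3}{55} + 10 = \frac{547}{55}$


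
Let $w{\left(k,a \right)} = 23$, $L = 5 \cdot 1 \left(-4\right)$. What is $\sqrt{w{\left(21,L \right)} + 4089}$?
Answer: $4 \sqrt{257} \approx 64.125$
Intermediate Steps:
$L = -20$ ($L = 5 \left(-4\right) = -20$)
$\sqrt{w{\left(21,L \right)} + 4089} = \sqrt{23 + 4089} = \sqrt{4112} = 4 \sqrt{257}$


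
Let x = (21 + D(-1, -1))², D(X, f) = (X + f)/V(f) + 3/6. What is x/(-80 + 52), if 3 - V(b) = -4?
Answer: -88209/5488 ≈ -16.073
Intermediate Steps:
V(b) = 7 (V(b) = 3 - 1*(-4) = 3 + 4 = 7)
D(X, f) = ½ + X/7 + f/7 (D(X, f) = (X + f)/7 + 3/6 = (X + f)*(⅐) + 3*(⅙) = (X/7 + f/7) + ½ = ½ + X/7 + f/7)
x = 88209/196 (x = (21 + (½ + (⅐)*(-1) + (⅐)*(-1)))² = (21 + (½ - ⅐ - ⅐))² = (21 + 3/14)² = (297/14)² = 88209/196 ≈ 450.05)
x/(-80 + 52) = (88209/196)/(-80 + 52) = (88209/196)/(-28) = -1/28*88209/196 = -88209/5488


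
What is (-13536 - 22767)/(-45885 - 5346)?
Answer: 12101/17077 ≈ 0.70861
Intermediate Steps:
(-13536 - 22767)/(-45885 - 5346) = -36303/(-51231) = -36303*(-1/51231) = 12101/17077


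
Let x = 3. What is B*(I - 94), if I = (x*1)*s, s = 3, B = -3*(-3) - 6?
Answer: -255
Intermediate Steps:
B = 3 (B = 9 - 6 = 3)
I = 9 (I = (3*1)*3 = 3*3 = 9)
B*(I - 94) = 3*(9 - 94) = 3*(-85) = -255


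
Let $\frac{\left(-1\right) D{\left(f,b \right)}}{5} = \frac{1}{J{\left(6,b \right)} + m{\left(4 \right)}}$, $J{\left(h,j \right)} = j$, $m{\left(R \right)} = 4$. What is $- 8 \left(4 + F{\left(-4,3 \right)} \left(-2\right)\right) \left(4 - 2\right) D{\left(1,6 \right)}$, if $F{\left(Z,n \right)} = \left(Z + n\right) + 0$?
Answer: $48$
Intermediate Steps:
$F{\left(Z,n \right)} = Z + n$
$D{\left(f,b \right)} = - \frac{5}{4 + b}$ ($D{\left(f,b \right)} = - \frac{5}{b + 4} = - \frac{5}{4 + b}$)
$- 8 \left(4 + F{\left(-4,3 \right)} \left(-2\right)\right) \left(4 - 2\right) D{\left(1,6 \right)} = - 8 \left(4 + \left(-4 + 3\right) \left(-2\right)\right) \left(4 - 2\right) \left(- \frac{5}{4 + 6}\right) = - 8 \left(4 - -2\right) 2 \left(- \frac{5}{10}\right) = - 8 \left(4 + 2\right) 2 \left(\left(-5\right) \frac{1}{10}\right) = - 8 \cdot 6 \cdot 2 \left(- \frac{1}{2}\right) = \left(-8\right) 12 \left(- \frac{1}{2}\right) = \left(-96\right) \left(- \frac{1}{2}\right) = 48$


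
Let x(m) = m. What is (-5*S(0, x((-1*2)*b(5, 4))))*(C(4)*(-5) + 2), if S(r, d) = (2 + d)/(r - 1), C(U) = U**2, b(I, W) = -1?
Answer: -1560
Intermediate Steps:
S(r, d) = (2 + d)/(-1 + r)
(-5*S(0, x((-1*2)*b(5, 4))))*(C(4)*(-5) + 2) = (-5*(2 - 1*2*(-1))/(-1 + 0))*(4**2*(-5) + 2) = (-5*(2 - 2*(-1))/(-1))*(16*(-5) + 2) = (-(-5)*(2 + 2))*(-80 + 2) = -(-5)*4*(-78) = -5*(-4)*(-78) = 20*(-78) = -1560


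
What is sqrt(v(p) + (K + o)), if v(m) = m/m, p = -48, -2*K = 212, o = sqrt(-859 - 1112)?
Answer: sqrt(-105 + 3*I*sqrt(219)) ≈ 2.1213 + 10.464*I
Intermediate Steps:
o = 3*I*sqrt(219) (o = sqrt(-1971) = 3*I*sqrt(219) ≈ 44.396*I)
K = -106 (K = -1/2*212 = -106)
v(m) = 1
sqrt(v(p) + (K + o)) = sqrt(1 + (-106 + 3*I*sqrt(219))) = sqrt(-105 + 3*I*sqrt(219))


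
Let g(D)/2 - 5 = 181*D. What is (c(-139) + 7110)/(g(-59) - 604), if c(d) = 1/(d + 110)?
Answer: -206189/636608 ≈ -0.32389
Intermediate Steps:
g(D) = 10 + 362*D (g(D) = 10 + 2*(181*D) = 10 + 362*D)
c(d) = 1/(110 + d)
(c(-139) + 7110)/(g(-59) - 604) = (1/(110 - 139) + 7110)/((10 + 362*(-59)) - 604) = (1/(-29) + 7110)/((10 - 21358) - 604) = (-1/29 + 7110)/(-21348 - 604) = (206189/29)/(-21952) = (206189/29)*(-1/21952) = -206189/636608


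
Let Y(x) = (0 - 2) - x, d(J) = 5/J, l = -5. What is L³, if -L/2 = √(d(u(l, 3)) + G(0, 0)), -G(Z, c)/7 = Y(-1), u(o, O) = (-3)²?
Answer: -1088*√17/27 ≈ -166.15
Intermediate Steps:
u(o, O) = 9
Y(x) = -2 - x
G(Z, c) = 7 (G(Z, c) = -7*(-2 - 1*(-1)) = -7*(-2 + 1) = -7*(-1) = 7)
L = -4*√17/3 (L = -2*√(5/9 + 7) = -4*√17/3 ≈ -5.4975)
L³ = (-4*√17/3)³ = -1088*√17/27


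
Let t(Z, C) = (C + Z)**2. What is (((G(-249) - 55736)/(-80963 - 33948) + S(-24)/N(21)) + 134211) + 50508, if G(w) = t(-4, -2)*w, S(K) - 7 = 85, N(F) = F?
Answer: 445763075701/2413131 ≈ 1.8472e+5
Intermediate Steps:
S(K) = 92 (S(K) = 7 + 85 = 92)
G(w) = 36*w (G(w) = (-2 - 4)**2*w = (-6)**2*w = 36*w)
(((G(-249) - 55736)/(-80963 - 33948) + S(-24)/N(21)) + 134211) + 50508 = (((36*(-249) - 55736)/(-80963 - 33948) + 92/21) + 134211) + 50508 = (((-8964 - 55736)/(-114911) + 92*(1/21)) + 134211) + 50508 = ((-64700*(-1/114911) + 92/21) + 134211) + 50508 = ((64700/114911 + 92/21) + 134211) + 50508 = (11930512/2413131 + 134211) + 50508 = 323880655153/2413131 + 50508 = 445763075701/2413131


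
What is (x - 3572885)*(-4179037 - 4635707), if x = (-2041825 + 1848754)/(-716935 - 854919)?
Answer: 24752036442723120468/785927 ≈ 3.1494e+13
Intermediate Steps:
x = 193071/1571854 (x = -193071/(-1571854) = -193071*(-1/1571854) = 193071/1571854 ≈ 0.12283)
(x - 3572885)*(-4179037 - 4635707) = (193071/1571854 - 3572885)*(-4179037 - 4635707) = -5616053385719/1571854*(-8814744) = 24752036442723120468/785927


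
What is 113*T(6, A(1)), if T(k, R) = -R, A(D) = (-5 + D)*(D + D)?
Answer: 904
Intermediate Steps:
A(D) = 2*D*(-5 + D) (A(D) = (-5 + D)*(2*D) = 2*D*(-5 + D))
113*T(6, A(1)) = 113*(-2*(-5 + 1)) = 113*(-2*(-4)) = 113*(-1*(-8)) = 113*8 = 904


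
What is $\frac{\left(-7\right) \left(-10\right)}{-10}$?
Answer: $-7$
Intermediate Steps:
$\frac{\left(-7\right) \left(-10\right)}{-10} = 70 \left(- \frac{1}{10}\right) = -7$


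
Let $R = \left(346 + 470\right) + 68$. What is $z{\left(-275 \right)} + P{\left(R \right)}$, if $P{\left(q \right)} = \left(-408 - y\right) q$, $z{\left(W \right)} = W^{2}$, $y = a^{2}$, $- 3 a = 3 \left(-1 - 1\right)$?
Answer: $-288583$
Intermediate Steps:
$a = 2$ ($a = - \frac{3 \left(-1 - 1\right)}{3} = - \frac{3 \left(-2\right)}{3} = \left(- \frac{1}{3}\right) \left(-6\right) = 2$)
$y = 4$ ($y = 2^{2} = 4$)
$R = 884$ ($R = 816 + 68 = 884$)
$P{\left(q \right)} = - 412 q$ ($P{\left(q \right)} = \left(-408 - 4\right) q = - 412 q$)
$z{\left(-275 \right)} + P{\left(R \right)} = \left(-275\right)^{2} - 364208 = 75625 - 364208 = -288583$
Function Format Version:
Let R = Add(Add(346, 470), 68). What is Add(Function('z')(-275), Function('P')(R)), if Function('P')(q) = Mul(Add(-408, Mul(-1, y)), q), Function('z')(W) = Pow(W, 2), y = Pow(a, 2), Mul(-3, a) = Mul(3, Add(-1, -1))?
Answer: -288583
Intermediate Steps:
a = 2 (a = Mul(Rational(-1, 3), Mul(3, Add(-1, -1))) = Mul(Rational(-1, 3), Mul(3, -2)) = Mul(Rational(-1, 3), -6) = 2)
y = 4 (y = Pow(2, 2) = 4)
R = 884 (R = Add(816, 68) = 884)
Function('P')(q) = Mul(-412, q) (Function('P')(q) = Mul(Add(-408, Mul(-1, 4)), q) = Mul(Add(-408, -4), q) = Mul(-412, q))
Add(Function('z')(-275), Function('P')(R)) = Add(Pow(-275, 2), Mul(-412, 884)) = Add(75625, -364208) = -288583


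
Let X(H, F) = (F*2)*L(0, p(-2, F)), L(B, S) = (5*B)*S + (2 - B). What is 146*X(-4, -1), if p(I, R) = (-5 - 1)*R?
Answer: -584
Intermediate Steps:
p(I, R) = -6*R
L(B, S) = 2 - B + 5*B*S (L(B, S) = 5*B*S + (2 - B) = 2 - B + 5*B*S)
X(H, F) = 4*F (X(H, F) = (F*2)*(2 - 1*0 + 5*0*(-6*F)) = (2*F)*(2 + 0 + 0) = (2*F)*2 = 4*F)
146*X(-4, -1) = 146*(4*(-1)) = 146*(-4) = -584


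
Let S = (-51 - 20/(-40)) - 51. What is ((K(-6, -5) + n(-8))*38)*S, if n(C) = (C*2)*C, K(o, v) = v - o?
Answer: -497553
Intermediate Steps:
n(C) = 2*C**2 (n(C) = (2*C)*C = 2*C**2)
S = -203/2 (S = (-51 - 20*(-1/40)) - 51 = (-51 + 1/2) - 51 = -101/2 - 51 = -203/2 ≈ -101.50)
((K(-6, -5) + n(-8))*38)*S = (((-5 - 1*(-6)) + 2*(-8)**2)*38)*(-203/2) = (((-5 + 6) + 2*64)*38)*(-203/2) = ((1 + 128)*38)*(-203/2) = (129*38)*(-203/2) = 4902*(-203/2) = -497553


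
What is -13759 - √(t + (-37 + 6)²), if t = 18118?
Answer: -13759 - √19079 ≈ -13897.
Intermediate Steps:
-13759 - √(t + (-37 + 6)²) = -13759 - √(18118 + (-37 + 6)²) = -13759 - √(18118 + (-31)²) = -13759 - √(18118 + 961) = -13759 - √19079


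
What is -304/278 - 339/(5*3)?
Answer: -16467/695 ≈ -23.694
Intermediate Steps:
-304/278 - 339/(5*3) = -304*1/278 - 339/15 = -152/139 - 339*1/15 = -152/139 - 113/5 = -16467/695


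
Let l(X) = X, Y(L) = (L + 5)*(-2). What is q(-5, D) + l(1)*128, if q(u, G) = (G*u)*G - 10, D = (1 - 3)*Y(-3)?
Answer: -202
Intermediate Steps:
Y(L) = -10 - 2*L (Y(L) = (5 + L)*(-2) = -10 - 2*L)
D = 8 (D = (1 - 3)*(-10 - 2*(-3)) = -2*(-10 + 6) = -2*(-4) = 8)
q(u, G) = -10 + u*G**2 (q(u, G) = u*G**2 - 10 = -10 + u*G**2)
q(-5, D) + l(1)*128 = (-10 - 5*8**2) + 1*128 = (-10 - 5*64) + 128 = (-10 - 320) + 128 = -330 + 128 = -202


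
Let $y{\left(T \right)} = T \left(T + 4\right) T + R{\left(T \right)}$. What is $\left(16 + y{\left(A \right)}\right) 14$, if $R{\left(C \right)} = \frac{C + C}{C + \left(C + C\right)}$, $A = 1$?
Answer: $\frac{910}{3} \approx 303.33$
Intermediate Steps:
$R{\left(C \right)} = \frac{2}{3}$ ($R{\left(C \right)} = \frac{2 C}{C + 2 C} = \frac{2 C}{3 C} = 2 C \frac{1}{3 C} = \frac{2}{3}$)
$y{\left(T \right)} = \frac{2}{3} + T^{2} \left(4 + T\right)$ ($y{\left(T \right)} = T \left(T + 4\right) T + \frac{2}{3} = T \left(4 + T\right) T + \frac{2}{3} = T^{2} \left(4 + T\right) + \frac{2}{3} = \frac{2}{3} + T^{2} \left(4 + T\right)$)
$\left(16 + y{\left(A \right)}\right) 14 = \left(16 + \left(\frac{2}{3} + 1^{3} + 4 \cdot 1^{2}\right)\right) 14 = \left(16 + \left(\frac{2}{3} + 1 + 4 \cdot 1\right)\right) 14 = \left(16 + \left(\frac{2}{3} + 1 + 4\right)\right) 14 = \left(16 + \frac{17}{3}\right) 14 = \frac{65}{3} \cdot 14 = \frac{910}{3}$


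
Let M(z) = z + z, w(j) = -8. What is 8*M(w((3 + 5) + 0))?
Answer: -128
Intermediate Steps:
M(z) = 2*z
8*M(w((3 + 5) + 0)) = 8*(2*(-8)) = 8*(-16) = -128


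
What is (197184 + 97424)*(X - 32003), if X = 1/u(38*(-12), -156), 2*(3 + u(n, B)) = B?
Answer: -763695820352/81 ≈ -9.4283e+9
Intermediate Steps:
u(n, B) = -3 + B/2
X = -1/81 (X = 1/(-3 + (½)*(-156)) = 1/(-3 - 78) = 1/(-81) = -1/81 ≈ -0.012346)
(197184 + 97424)*(X - 32003) = (197184 + 97424)*(-1/81 - 32003) = 294608*(-2592244/81) = -763695820352/81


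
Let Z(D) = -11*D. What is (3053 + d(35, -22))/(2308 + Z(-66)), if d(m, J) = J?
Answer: 3031/3034 ≈ 0.99901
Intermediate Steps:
(3053 + d(35, -22))/(2308 + Z(-66)) = (3053 - 22)/(2308 - 11*(-66)) = 3031/(2308 + 726) = 3031/3034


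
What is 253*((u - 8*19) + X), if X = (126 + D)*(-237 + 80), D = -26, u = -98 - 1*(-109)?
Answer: -4007773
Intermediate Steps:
u = 11 (u = -98 + 109 = 11)
X = -15700 (X = (126 - 26)*(-237 + 80) = 100*(-157) = -15700)
253*((u - 8*19) + X) = 253*((11 - 8*19) - 15700) = 253*((11 - 152) - 15700) = 253*(-141 - 15700) = 253*(-15841) = -4007773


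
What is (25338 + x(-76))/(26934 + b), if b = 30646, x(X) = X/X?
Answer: 25339/57580 ≈ 0.44007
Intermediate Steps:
x(X) = 1
(25338 + x(-76))/(26934 + b) = (25338 + 1)/(26934 + 30646) = 25339/57580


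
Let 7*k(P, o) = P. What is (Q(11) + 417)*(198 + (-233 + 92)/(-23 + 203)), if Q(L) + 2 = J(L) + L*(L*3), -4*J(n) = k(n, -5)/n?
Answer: 85919413/560 ≈ 1.5343e+5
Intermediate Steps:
k(P, o) = P/7
J(n) = -1/28 (J(n) = -n/7/(4*n) = -¼*⅐ = -1/28)
Q(L) = -57/28 + 3*L² (Q(L) = -2 + (-1/28 + L*(L*3)) = -2 + (-1/28 + L*(3*L)) = -2 + (-1/28 + 3*L²) = -57/28 + 3*L²)
(Q(11) + 417)*(198 + (-233 + 92)/(-23 + 203)) = ((-57/28 + 3*11²) + 417)*(198 + (-233 + 92)/(-23 + 203)) = ((-57/28 + 3*121) + 417)*(198 - 141/180) = ((-57/28 + 363) + 417)*(198 - 141*1/180) = (10107/28 + 417)*(198 - 47/60) = (21783/28)*(11833/60) = 85919413/560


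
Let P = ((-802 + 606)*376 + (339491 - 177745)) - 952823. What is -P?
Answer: 864773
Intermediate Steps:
P = -864773 (P = (-196*376 + 161746) - 952823 = (-73696 + 161746) - 952823 = 88050 - 952823 = -864773)
-P = -1*(-864773) = 864773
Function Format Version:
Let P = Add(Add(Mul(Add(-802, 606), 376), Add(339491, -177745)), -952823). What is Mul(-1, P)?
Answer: 864773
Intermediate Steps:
P = -864773 (P = Add(Add(Mul(-196, 376), 161746), -952823) = Add(Add(-73696, 161746), -952823) = Add(88050, -952823) = -864773)
Mul(-1, P) = Mul(-1, -864773) = 864773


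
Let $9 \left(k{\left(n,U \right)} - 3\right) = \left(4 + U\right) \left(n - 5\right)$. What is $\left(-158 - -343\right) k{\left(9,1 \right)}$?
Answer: $\frac{8695}{9} \approx 966.11$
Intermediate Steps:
$k{\left(n,U \right)} = 3 + \frac{\left(-5 + n\right) \left(4 + U\right)}{9}$ ($k{\left(n,U \right)} = 3 + \frac{\left(4 + U\right) \left(n - 5\right)}{9} = 3 + \frac{\left(4 + U\right) \left(-5 + n\right)}{9} = 3 + \frac{\left(-5 + n\right) \left(4 + U\right)}{9}$)
$\left(-158 - -343\right) k{\left(9,1 \right)} = \left(-158 - -343\right) \left(\frac{7}{9} - \frac{5}{9} + \frac{4}{9} \cdot 9 + \frac{1}{9} \cdot 1 \cdot 9\right) = \left(-158 + 343\right) \left(\frac{7}{9} - \frac{5}{9} + 4 + 1\right) = 185 \cdot \frac{47}{9} = \frac{8695}{9}$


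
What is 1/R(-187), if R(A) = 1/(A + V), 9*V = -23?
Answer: -1706/9 ≈ -189.56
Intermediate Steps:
V = -23/9 (V = (⅑)*(-23) = -23/9 ≈ -2.5556)
R(A) = 1/(-23/9 + A) (R(A) = 1/(A - 23/9) = 1/(-23/9 + A))
1/R(-187) = 1/(9/(-23 + 9*(-187))) = 1/(9/(-23 - 1683)) = 1/(9/(-1706)) = 1/(9*(-1/1706)) = 1/(-9/1706) = -1706/9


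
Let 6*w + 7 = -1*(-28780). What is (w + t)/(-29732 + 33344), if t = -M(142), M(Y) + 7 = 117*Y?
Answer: -23623/7224 ≈ -3.2701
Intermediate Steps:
w = 9591/2 (w = -7/6 + (-1*(-28780))/6 = -7/6 + (1/6)*28780 = -7/6 + 14390/3 = 9591/2 ≈ 4795.5)
M(Y) = -7 + 117*Y
t = -16607 (t = -(-7 + 117*142) = -(-7 + 16614) = -1*16607 = -16607)
(w + t)/(-29732 + 33344) = (9591/2 - 16607)/(-29732 + 33344) = -23623/2/3612 = -23623/2*1/3612 = -23623/7224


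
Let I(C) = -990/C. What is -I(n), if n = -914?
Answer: -495/457 ≈ -1.0832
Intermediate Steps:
-I(n) = -(-990)/(-914) = -(-990)*(-1)/914 = -1*495/457 = -495/457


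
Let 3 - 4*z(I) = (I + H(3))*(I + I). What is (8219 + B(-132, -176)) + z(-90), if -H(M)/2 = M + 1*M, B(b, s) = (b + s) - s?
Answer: 13991/4 ≈ 3497.8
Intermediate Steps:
B(b, s) = b
H(M) = -4*M (H(M) = -2*(M + 1*M) = -2*(M + M) = -4*M)
z(I) = ¾ - I*(-12 + I)/2 (z(I) = ¾ - (I - 4*3)*(I + I)/4 = ¾ - (I - 12)*2*I/4 = ¾ - (-12 + I)*2*I/4 = ¾ - I*(-12 + I)/2)
(8219 + B(-132, -176)) + z(-90) = (8219 - 132) + (¾ + 6*(-90) - ½*(-90)²) = 8087 + (¾ - 540 - ½*8100) = 8087 + (¾ - 540 - 4050) = 8087 - 18357/4 = 13991/4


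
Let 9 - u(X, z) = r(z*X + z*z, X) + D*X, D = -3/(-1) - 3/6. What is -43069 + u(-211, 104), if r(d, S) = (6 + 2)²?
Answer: -85193/2 ≈ -42597.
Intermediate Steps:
r(d, S) = 64 (r(d, S) = 8² = 64)
D = 5/2 (D = -3*(-1) - 3*⅙ = 3 - ½ = 5/2 ≈ 2.5000)
u(X, z) = -55 - 5*X/2 (u(X, z) = 9 - (64 + 5*X/2) = 9 + (-64 - 5*X/2) = -55 - 5*X/2)
-43069 + u(-211, 104) = -43069 + (-55 - 5/2*(-211)) = -43069 + (-55 + 1055/2) = -43069 + 945/2 = -85193/2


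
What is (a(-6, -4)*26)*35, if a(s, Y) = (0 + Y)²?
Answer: 14560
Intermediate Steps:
a(s, Y) = Y²
(a(-6, -4)*26)*35 = ((-4)²*26)*35 = (16*26)*35 = 416*35 = 14560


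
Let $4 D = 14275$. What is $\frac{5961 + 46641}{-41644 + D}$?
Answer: $- \frac{70136}{50767} \approx -1.3815$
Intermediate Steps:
$D = \frac{14275}{4}$ ($D = \frac{1}{4} \cdot 14275 = \frac{14275}{4} \approx 3568.8$)
$\frac{5961 + 46641}{-41644 + D} = \frac{5961 + 46641}{-41644 + \frac{14275}{4}} = \frac{52602}{- \frac{152301}{4}} = 52602 \left(- \frac{4}{152301}\right) = - \frac{70136}{50767}$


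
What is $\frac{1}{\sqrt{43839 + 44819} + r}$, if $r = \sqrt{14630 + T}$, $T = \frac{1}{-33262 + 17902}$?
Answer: $\frac{480}{\sqrt{3370751985} + 480 \sqrt{88658}} \approx 0.0023883$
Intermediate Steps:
$T = - \frac{1}{15360}$ ($T = \frac{1}{-15360} = - \frac{1}{15360} \approx -6.5104 \cdot 10^{-5}$)
$r = \frac{\sqrt{3370751985}}{480}$ ($r = \sqrt{14630 - \frac{1}{15360}} = \sqrt{\frac{224716799}{15360}} = \frac{\sqrt{3370751985}}{480} \approx 120.95$)
$\frac{1}{\sqrt{43839 + 44819} + r} = \frac{1}{\sqrt{43839 + 44819} + \frac{\sqrt{3370751985}}{480}} = \frac{1}{\sqrt{88658} + \frac{\sqrt{3370751985}}{480}}$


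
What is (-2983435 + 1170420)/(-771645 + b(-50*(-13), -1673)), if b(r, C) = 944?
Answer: 1813015/770701 ≈ 2.3524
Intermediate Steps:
(-2983435 + 1170420)/(-771645 + b(-50*(-13), -1673)) = (-2983435 + 1170420)/(-771645 + 944) = -1813015/(-770701) = -1813015*(-1/770701) = 1813015/770701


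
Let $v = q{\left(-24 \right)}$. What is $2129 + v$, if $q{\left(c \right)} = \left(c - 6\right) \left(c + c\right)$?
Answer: $3569$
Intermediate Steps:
$q{\left(c \right)} = 2 c \left(-6 + c\right)$ ($q{\left(c \right)} = \left(-6 + c\right) 2 c = 2 c \left(-6 + c\right)$)
$v = 1440$ ($v = 2 \left(-24\right) \left(-6 - 24\right) = 2 \left(-24\right) \left(-30\right) = 1440$)
$2129 + v = 2129 + 1440 = 3569$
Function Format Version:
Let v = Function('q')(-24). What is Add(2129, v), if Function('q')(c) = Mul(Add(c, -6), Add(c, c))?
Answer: 3569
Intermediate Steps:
Function('q')(c) = Mul(2, c, Add(-6, c)) (Function('q')(c) = Mul(Add(-6, c), Mul(2, c)) = Mul(2, c, Add(-6, c)))
v = 1440 (v = Mul(2, -24, Add(-6, -24)) = Mul(2, -24, -30) = 1440)
Add(2129, v) = Add(2129, 1440) = 3569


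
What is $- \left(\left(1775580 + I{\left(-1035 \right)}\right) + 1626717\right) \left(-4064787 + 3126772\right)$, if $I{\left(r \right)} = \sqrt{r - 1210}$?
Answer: $3191405620455 + 938015 i \sqrt{2245} \approx 3.1914 \cdot 10^{12} + 4.4444 \cdot 10^{7} i$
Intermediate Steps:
$I{\left(r \right)} = \sqrt{-1210 + r}$
$- \left(\left(1775580 + I{\left(-1035 \right)}\right) + 1626717\right) \left(-4064787 + 3126772\right) = - \left(\left(1775580 + \sqrt{-1210 - 1035}\right) + 1626717\right) \left(-4064787 + 3126772\right) = - \left(\left(1775580 + \sqrt{-2245}\right) + 1626717\right) \left(-938015\right) = - \left(\left(1775580 + i \sqrt{2245}\right) + 1626717\right) \left(-938015\right) = - \left(3402297 + i \sqrt{2245}\right) \left(-938015\right) = - (-3191405620455 - 938015 i \sqrt{2245}) = 3191405620455 + 938015 i \sqrt{2245}$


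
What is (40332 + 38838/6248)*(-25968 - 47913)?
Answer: -9310231464147/3124 ≈ -2.9802e+9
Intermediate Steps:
(40332 + 38838/6248)*(-25968 - 47913) = (40332 + 38838*(1/6248))*(-73881) = (40332 + 19419/3124)*(-73881) = (126016587/3124)*(-73881) = -9310231464147/3124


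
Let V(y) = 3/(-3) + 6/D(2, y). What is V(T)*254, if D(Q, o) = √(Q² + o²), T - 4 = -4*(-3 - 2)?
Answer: -254 + 762*√145/145 ≈ -190.72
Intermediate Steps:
T = 24 (T = 4 - 4*(-3 - 2) = 4 - 4*(-5) = 4 + 20 = 24)
V(y) = -1 + 6/√(4 + y²) (V(y) = 3/(-3) + 6/(√(2² + y²)) = 3*(-⅓) + 6/(√(4 + y²)) = -1 + 6/√(4 + y²))
V(T)*254 = (-1 + 6/√(4 + 24²))*254 = (-1 + 6/√(4 + 576))*254 = (-1 + 6/√580)*254 = (-1 + 6*(√145/290))*254 = (-1 + 3*√145/145)*254 = -254 + 762*√145/145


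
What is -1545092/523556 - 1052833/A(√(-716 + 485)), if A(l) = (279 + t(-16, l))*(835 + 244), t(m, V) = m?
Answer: -247419651658/37143287753 ≈ -6.6612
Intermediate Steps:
A(l) = 283777 (A(l) = (279 - 16)*(835 + 244) = 263*1079 = 283777)
-1545092/523556 - 1052833/A(√(-716 + 485)) = -1545092/523556 - 1052833/283777 = -1545092*1/523556 - 1052833*1/283777 = -386273/130889 - 1052833/283777 = -247419651658/37143287753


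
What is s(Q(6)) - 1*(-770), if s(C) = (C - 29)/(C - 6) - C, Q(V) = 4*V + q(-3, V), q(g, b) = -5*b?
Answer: 9347/12 ≈ 778.92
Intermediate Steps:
Q(V) = -V (Q(V) = 4*V - 5*V = -V)
s(C) = -C + (-29 + C)/(-6 + C) (s(C) = (-29 + C)/(-6 + C) - C = -C + (-29 + C)/(-6 + C))
s(Q(6)) - 1*(-770) = (-29 - (-1*6)² + 7*(-1*6))/(-6 - 1*6) - 1*(-770) = (-29 - 1*(-6)² + 7*(-6))/(-6 - 6) + 770 = (-29 - 1*36 - 42)/(-12) + 770 = -(-29 - 36 - 42)/12 + 770 = -1/12*(-107) + 770 = 107/12 + 770 = 9347/12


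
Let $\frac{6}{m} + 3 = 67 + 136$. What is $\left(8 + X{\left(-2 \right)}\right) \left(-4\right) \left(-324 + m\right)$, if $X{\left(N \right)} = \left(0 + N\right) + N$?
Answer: $\frac{129588}{25} \approx 5183.5$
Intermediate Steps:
$X{\left(N \right)} = 2 N$ ($X{\left(N \right)} = N + N = 2 N$)
$m = \frac{3}{100}$ ($m = \frac{6}{-3 + \left(67 + 136\right)} = \frac{6}{-3 + 203} = \frac{6}{200} = 6 \cdot \frac{1}{200} = \frac{3}{100} \approx 0.03$)
$\left(8 + X{\left(-2 \right)}\right) \left(-4\right) \left(-324 + m\right) = \left(8 + 2 \left(-2\right)\right) \left(-4\right) \left(-324 + \frac{3}{100}\right) = \left(8 - 4\right) \left(-4\right) \left(- \frac{32397}{100}\right) = 4 \left(-4\right) \left(- \frac{32397}{100}\right) = \left(-16\right) \left(- \frac{32397}{100}\right) = \frac{129588}{25}$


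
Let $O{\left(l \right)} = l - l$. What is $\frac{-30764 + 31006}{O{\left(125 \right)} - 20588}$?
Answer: $- \frac{121}{10294} \approx -0.011754$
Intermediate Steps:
$O{\left(l \right)} = 0$
$\frac{-30764 + 31006}{O{\left(125 \right)} - 20588} = \frac{-30764 + 31006}{0 - 20588} = \frac{242}{-20588} = 242 \left(- \frac{1}{20588}\right) = - \frac{121}{10294}$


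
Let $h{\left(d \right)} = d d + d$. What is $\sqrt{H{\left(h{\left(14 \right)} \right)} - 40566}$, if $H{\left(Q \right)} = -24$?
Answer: $3 i \sqrt{4510} \approx 201.47 i$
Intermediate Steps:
$h{\left(d \right)} = d + d^{2}$ ($h{\left(d \right)} = d^{2} + d = d + d^{2}$)
$\sqrt{H{\left(h{\left(14 \right)} \right)} - 40566} = \sqrt{-24 - 40566} = \sqrt{-40590} = 3 i \sqrt{4510}$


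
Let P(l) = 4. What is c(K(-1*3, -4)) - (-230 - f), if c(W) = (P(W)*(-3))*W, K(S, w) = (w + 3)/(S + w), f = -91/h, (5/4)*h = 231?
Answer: 210481/924 ≈ 227.79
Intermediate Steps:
h = 924/5 (h = (⅘)*231 = 924/5 ≈ 184.80)
f = -65/132 (f = -91/924/5 = -91*5/924 = -65/132 ≈ -0.49242)
K(S, w) = (3 + w)/(S + w)
c(W) = -12*W (c(W) = (4*(-3))*W = -12*W)
c(K(-1*3, -4)) - (-230 - f) = -12*(3 - 4)/(-1*3 - 4) - (-230 - 1*(-65/132)) = -12*(-1)/(-3 - 4) - (-230 + 65/132) = -12*(-1)/(-7) - 1*(-30295/132) = -(-12)*(-1)/7 + 30295/132 = -12*⅐ + 30295/132 = -12/7 + 30295/132 = 210481/924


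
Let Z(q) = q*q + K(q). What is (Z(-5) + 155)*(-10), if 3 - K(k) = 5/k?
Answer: -1840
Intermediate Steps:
K(k) = 3 - 5/k
Z(q) = 3 + q² - 5/q (Z(q) = q*q + (3 - 5/q) = q² + (3 - 5/q) = 3 + q² - 5/q)
(Z(-5) + 155)*(-10) = ((3 + (-5)² - 5/(-5)) + 155)*(-10) = ((3 + 25 - 5*(-⅕)) + 155)*(-10) = ((3 + 25 + 1) + 155)*(-10) = (29 + 155)*(-10) = 184*(-10) = -1840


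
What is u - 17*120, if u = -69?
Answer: -2109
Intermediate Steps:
u - 17*120 = -69 - 17*120 = -69 - 2040 = -2109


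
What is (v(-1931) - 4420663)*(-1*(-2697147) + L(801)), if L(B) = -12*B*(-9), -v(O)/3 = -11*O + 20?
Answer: -12483150530130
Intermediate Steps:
v(O) = -60 + 33*O (v(O) = -3*(-11*O + 20) = -3*(20 - 11*O) = -60 + 33*O)
L(B) = 108*B
(v(-1931) - 4420663)*(-1*(-2697147) + L(801)) = ((-60 + 33*(-1931)) - 4420663)*(-1*(-2697147) + 108*801) = ((-60 - 63723) - 4420663)*(2697147 + 86508) = (-63783 - 4420663)*2783655 = -4484446*2783655 = -12483150530130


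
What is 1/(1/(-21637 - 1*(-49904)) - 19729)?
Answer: -28267/557679642 ≈ -5.0687e-5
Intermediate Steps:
1/(1/(-21637 - 1*(-49904)) - 19729) = 1/(1/(-21637 + 49904) - 19729) = 1/(1/28267 - 19729) = 1/(-557679642/28267) = -28267/557679642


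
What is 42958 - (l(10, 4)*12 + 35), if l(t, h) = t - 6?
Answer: 42875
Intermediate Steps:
l(t, h) = -6 + t
42958 - (l(10, 4)*12 + 35) = 42958 - ((-6 + 10)*12 + 35) = 42958 - (4*12 + 35) = 42958 - (48 + 35) = 42958 - 1*83 = 42958 - 83 = 42875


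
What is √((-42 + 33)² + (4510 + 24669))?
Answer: 2*√7315 ≈ 171.06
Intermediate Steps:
√((-42 + 33)² + (4510 + 24669)) = √((-9)² + 29179) = √(81 + 29179) = √29260 = 2*√7315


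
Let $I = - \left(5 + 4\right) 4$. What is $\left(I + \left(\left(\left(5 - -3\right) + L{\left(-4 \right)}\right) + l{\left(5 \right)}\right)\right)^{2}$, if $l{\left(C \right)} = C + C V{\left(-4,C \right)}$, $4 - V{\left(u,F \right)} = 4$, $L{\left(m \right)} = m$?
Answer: $729$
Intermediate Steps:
$V{\left(u,F \right)} = 0$ ($V{\left(u,F \right)} = 4 - 4 = 0$)
$l{\left(C \right)} = C$ ($l{\left(C \right)} = C + C 0 = C + 0 = C$)
$I = -36$ ($I = - 9 \cdot 4 = \left(-1\right) 36 = -36$)
$\left(I + \left(\left(\left(5 - -3\right) + L{\left(-4 \right)}\right) + l{\left(5 \right)}\right)\right)^{2} = \left(-36 + \left(\left(\left(5 - -3\right) - 4\right) + 5\right)\right)^{2} = \left(-36 + \left(\left(\left(5 + 3\right) - 4\right) + 5\right)\right)^{2} = \left(-36 + \left(\left(8 - 4\right) + 5\right)\right)^{2} = \left(-36 + \left(4 + 5\right)\right)^{2} = \left(-36 + 9\right)^{2} = \left(-27\right)^{2} = 729$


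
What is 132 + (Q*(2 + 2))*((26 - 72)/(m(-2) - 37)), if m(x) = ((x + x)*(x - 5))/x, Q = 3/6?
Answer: 6824/51 ≈ 133.80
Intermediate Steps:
Q = ½ (Q = 3*(⅙) = ½ ≈ 0.50000)
m(x) = -10 + 2*x (m(x) = ((2*x)*(-5 + x))/x = (2*x*(-5 + x))/x = -10 + 2*x)
132 + (Q*(2 + 2))*((26 - 72)/(m(-2) - 37)) = 132 + ((2 + 2)/2)*((26 - 72)/((-10 + 2*(-2)) - 37)) = 132 + ((½)*4)*(-46/((-10 - 4) - 37)) = 132 + 2*(-46/(-14 - 37)) = 132 + 2*(-46/(-51)) = 132 + 2*(-46*(-1/51)) = 132 + 2*(46/51) = 132 + 92/51 = 6824/51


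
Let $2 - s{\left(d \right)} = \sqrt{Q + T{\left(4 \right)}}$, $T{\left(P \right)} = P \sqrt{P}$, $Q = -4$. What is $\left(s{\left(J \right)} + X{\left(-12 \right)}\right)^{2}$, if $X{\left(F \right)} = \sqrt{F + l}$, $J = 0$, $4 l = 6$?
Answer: $- \frac{21}{2} \approx -10.5$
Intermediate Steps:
$l = \frac{3}{2}$ ($l = \frac{1}{4} \cdot 6 = \frac{3}{2} \approx 1.5$)
$X{\left(F \right)} = \sqrt{\frac{3}{2} + F}$ ($X{\left(F \right)} = \sqrt{F + \frac{3}{2}} = \sqrt{\frac{3}{2} + F}$)
$T{\left(P \right)} = P^{\frac{3}{2}}$
$s{\left(d \right)} = 0$ ($s{\left(d \right)} = 2 - \sqrt{-4 + 4^{\frac{3}{2}}} = 2 - \sqrt{-4 + 8} = 2 - \sqrt{4} = 2 - 2 = 0$)
$\left(s{\left(J \right)} + X{\left(-12 \right)}\right)^{2} = \left(0 + \frac{\sqrt{6 + 4 \left(-12\right)}}{2}\right)^{2} = \left(0 + \frac{\sqrt{6 - 48}}{2}\right)^{2} = \left(0 + \frac{\sqrt{-42}}{2}\right)^{2} = \left(0 + \frac{i \sqrt{42}}{2}\right)^{2} = \left(\frac{i \sqrt{42}}{2}\right)^{2} = - \frac{21}{2}$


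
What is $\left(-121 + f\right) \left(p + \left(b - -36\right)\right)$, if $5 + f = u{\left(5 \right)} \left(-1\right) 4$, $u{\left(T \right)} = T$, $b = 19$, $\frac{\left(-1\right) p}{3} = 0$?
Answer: $-8030$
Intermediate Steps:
$p = 0$ ($p = \left(-3\right) 0 = 0$)
$f = -25$ ($f = -5 + 5 \left(-1\right) 4 = -5 - 20 = -25$)
$\left(-121 + f\right) \left(p + \left(b - -36\right)\right) = \left(-121 - 25\right) \left(0 + \left(19 - -36\right)\right) = - 146 \left(0 + \left(19 + 36\right)\right) = - 146 \left(0 + 55\right) = \left(-146\right) 55 = -8030$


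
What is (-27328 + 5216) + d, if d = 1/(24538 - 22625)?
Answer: -42300255/1913 ≈ -22112.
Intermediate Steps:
d = 1/1913 ≈ 0.00052274
(-27328 + 5216) + d = (-27328 + 5216) + 1/1913 = -22112 + 1/1913 = -42300255/1913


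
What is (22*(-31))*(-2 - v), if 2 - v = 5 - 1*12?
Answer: 7502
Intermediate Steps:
v = 9 (v = 2 - (5 - 1*12) = 2 - (5 - 12) = 2 - 1*(-7) = 2 + 7 = 9)
(22*(-31))*(-2 - v) = (22*(-31))*(-2 - 1*9) = -682*(-2 - 9) = -682*(-11) = 7502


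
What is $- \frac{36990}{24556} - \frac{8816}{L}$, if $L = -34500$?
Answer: $- \frac{132458663}{105897750} \approx -1.2508$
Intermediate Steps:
$- \frac{36990}{24556} - \frac{8816}{L} = - \frac{36990}{24556} - \frac{8816}{-34500} = \left(-36990\right) \frac{1}{24556} - - \frac{2204}{8625} = - \frac{18495}{12278} + \frac{2204}{8625} = - \frac{132458663}{105897750}$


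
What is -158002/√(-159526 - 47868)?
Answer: 79001*I*√1714/9427 ≈ 346.95*I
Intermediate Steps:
-158002/√(-159526 - 47868) = -158002*(-I*√1714/18854) = -(-79001)*I*√1714/9427 = 79001*I*√1714/9427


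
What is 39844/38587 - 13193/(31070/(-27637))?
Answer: 14070634681447/1198898090 ≈ 11736.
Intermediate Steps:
39844/38587 - 13193/(31070/(-27637)) = 39844*(1/38587) - 13193/(31070*(-1/27637)) = 39844/38587 - 13193/(-31070/27637) = 39844/38587 - 13193*(-27637/31070) = 39844/38587 + 364614941/31070 = 14070634681447/1198898090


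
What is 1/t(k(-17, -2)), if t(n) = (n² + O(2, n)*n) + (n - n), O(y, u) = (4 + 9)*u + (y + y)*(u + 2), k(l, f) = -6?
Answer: 1/600 ≈ 0.0016667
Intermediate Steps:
O(y, u) = 13*u + 2*y*(2 + u) (O(y, u) = 13*u + (2*y)*(2 + u) = 13*u + 2*y*(2 + u))
t(n) = n² + n*(8 + 17*n) (t(n) = (n² + (4*2 + 13*n + 2*n*2)*n) + (n - n) = (n² + (8 + 13*n + 4*n)*n) + 0 = (n² + (8 + 17*n)*n) + 0 = (n² + n*(8 + 17*n)) + 0 = n² + n*(8 + 17*n))
1/t(k(-17, -2)) = 1/(2*(-6)*(4 + 9*(-6))) = 1/(2*(-6)*(4 - 54)) = 1/(2*(-6)*(-50)) = 1/600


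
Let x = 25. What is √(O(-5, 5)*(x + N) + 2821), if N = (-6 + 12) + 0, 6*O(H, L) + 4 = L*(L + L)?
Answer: 2*√6882/3 ≈ 55.305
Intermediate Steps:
O(H, L) = -⅔ + L²/3 (O(H, L) = -⅔ + (L*(L + L))/6 = -⅔ + (L*(2*L))/6 = -⅔ + (2*L²)/6 = -⅔ + L²/3)
N = 6 (N = 6 + 0 = 6)
√(O(-5, 5)*(x + N) + 2821) = √((-⅔ + (⅓)*5²)*(25 + 6) + 2821) = √((-⅔ + (⅓)*25)*31 + 2821) = √((-⅔ + 25/3)*31 + 2821) = √((23/3)*31 + 2821) = √(713/3 + 2821) = √(9176/3) = 2*√6882/3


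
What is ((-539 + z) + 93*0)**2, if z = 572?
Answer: 1089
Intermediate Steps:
((-539 + z) + 93*0)**2 = ((-539 + 572) + 93*0)**2 = (33 + 0)**2 = 33**2 = 1089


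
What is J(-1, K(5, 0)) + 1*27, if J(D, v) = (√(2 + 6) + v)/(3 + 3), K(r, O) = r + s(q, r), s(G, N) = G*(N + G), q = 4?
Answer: 203/6 + √2/3 ≈ 34.305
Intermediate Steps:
s(G, N) = G*(G + N)
K(r, O) = 16 + 5*r (K(r, O) = r + 4*(4 + r) = r + (16 + 4*r) = 16 + 5*r)
J(D, v) = √2/3 + v/6 (J(D, v) = (√8 + v)/6 = (2*√2 + v)*(⅙) = (v + 2*√2)*(⅙) = √2/3 + v/6)
J(-1, K(5, 0)) + 1*27 = (√2/3 + (16 + 5*5)/6) + 1*27 = (√2/3 + (16 + 25)/6) + 27 = (√2/3 + (⅙)*41) + 27 = (√2/3 + 41/6) + 27 = (41/6 + √2/3) + 27 = 203/6 + √2/3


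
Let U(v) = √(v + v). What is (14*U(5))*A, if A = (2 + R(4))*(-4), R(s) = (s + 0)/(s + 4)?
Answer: -140*√10 ≈ -442.72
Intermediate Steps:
R(s) = s/(4 + s)
U(v) = √2*√v (U(v) = √(2*v) = √2*√v)
A = -10 (A = (2 + 4/(4 + 4))*(-4) = (2 + 4/8)*(-4) = (2 + 4*(⅛))*(-4) = (2 + ½)*(-4) = (5/2)*(-4) = -10)
(14*U(5))*A = (14*(√2*√5))*(-10) = (14*√10)*(-10) = -140*√10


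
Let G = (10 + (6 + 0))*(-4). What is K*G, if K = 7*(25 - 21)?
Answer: -1792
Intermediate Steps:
K = 28 (K = 7*4 = 28)
G = -64 (G = (10 + 6)*(-4) = 16*(-4) = -64)
K*G = 28*(-64) = -1792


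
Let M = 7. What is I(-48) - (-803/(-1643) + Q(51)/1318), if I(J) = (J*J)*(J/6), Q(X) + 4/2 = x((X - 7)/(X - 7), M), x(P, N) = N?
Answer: -39915083337/2165474 ≈ -18433.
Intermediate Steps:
Q(X) = 5 (Q(X) = -2 + 7 = 5)
I(J) = J**3/6 (I(J) = J**2*(J*(1/6)) = J**2*(J/6) = J**3/6)
I(-48) - (-803/(-1643) + Q(51)/1318) = (1/6)*(-48)**3 - (-803/(-1643) + 5/1318) = (1/6)*(-110592) - (-803*(-1/1643) + 5*(1/1318)) = -18432 - (803/1643 + 5/1318) = -18432 - 1*1066569/2165474 = -18432 - 1066569/2165474 = -39915083337/2165474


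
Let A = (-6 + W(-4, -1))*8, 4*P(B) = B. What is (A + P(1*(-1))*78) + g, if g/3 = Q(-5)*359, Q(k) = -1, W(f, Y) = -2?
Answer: -2321/2 ≈ -1160.5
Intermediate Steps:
P(B) = B/4
A = -64 (A = (-6 - 2)*8 = -8*8 = -64)
g = -1077 (g = 3*(-1*359) = 3*(-359) = -1077)
(A + P(1*(-1))*78) + g = (-64 + ((1*(-1))/4)*78) - 1077 = (-64 + ((¼)*(-1))*78) - 1077 = (-64 - ¼*78) - 1077 = (-64 - 39/2) - 1077 = -167/2 - 1077 = -2321/2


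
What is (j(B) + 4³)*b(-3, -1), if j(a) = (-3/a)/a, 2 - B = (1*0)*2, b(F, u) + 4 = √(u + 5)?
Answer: -253/2 ≈ -126.50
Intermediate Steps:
b(F, u) = -4 + √(5 + u) (b(F, u) = -4 + √(u + 5) = -4 + √(5 + u))
B = 2 (B = 2 - 1*0*2 = 2 - 0*2 = 2 - 1*0 = 2 + 0 = 2)
j(a) = -3/a²
(j(B) + 4³)*b(-3, -1) = (-3/2² + 4³)*(-4 + √(5 - 1)) = (-3*¼ + 64)*(-4 + √4) = (-¾ + 64)*(-4 + 2) = (253/4)*(-2) = -253/2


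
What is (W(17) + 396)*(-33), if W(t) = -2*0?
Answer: -13068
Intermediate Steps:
W(t) = 0
(W(17) + 396)*(-33) = (0 + 396)*(-33) = 396*(-33) = -13068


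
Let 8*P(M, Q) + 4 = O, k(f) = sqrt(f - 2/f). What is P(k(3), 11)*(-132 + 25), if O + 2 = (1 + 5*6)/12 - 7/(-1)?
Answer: -4601/96 ≈ -47.927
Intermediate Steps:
O = 91/12 (O = -2 + ((1 + 5*6)/12 - 7/(-1)) = -2 + ((1 + 30)*(1/12) - 7*(-1)) = -2 + (31*(1/12) + 7) = -2 + (31/12 + 7) = -2 + 115/12 = 91/12 ≈ 7.5833)
P(M, Q) = 43/96 (P(M, Q) = -1/2 + (1/8)*(91/12) = -1/2 + 91/96 = 43/96)
P(k(3), 11)*(-132 + 25) = 43*(-132 + 25)/96 = (43/96)*(-107) = -4601/96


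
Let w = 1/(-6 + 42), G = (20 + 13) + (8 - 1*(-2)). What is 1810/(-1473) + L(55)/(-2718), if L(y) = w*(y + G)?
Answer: -29541539/24021684 ≈ -1.2298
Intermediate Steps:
G = 43 (G = 33 + (8 + 2) = 33 + 10 = 43)
w = 1/36 ≈ 0.027778
L(y) = 43/36 + y/36 (L(y) = (y + 43)/36 = (43 + y)/36 = 43/36 + y/36)
1810/(-1473) + L(55)/(-2718) = 1810/(-1473) + (43/36 + (1/36)*55)/(-2718) = 1810*(-1/1473) + (43/36 + 55/36)*(-1/2718) = -1810/1473 + (49/18)*(-1/2718) = -1810/1473 - 49/48924 = -29541539/24021684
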